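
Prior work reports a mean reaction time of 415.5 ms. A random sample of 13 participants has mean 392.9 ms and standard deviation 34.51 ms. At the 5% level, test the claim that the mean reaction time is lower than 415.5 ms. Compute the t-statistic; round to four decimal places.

-2.3612

H0: μ = 415.5; H1: μ < 415.5 (one-sample t-test, left-tailed).
t = (x̄ − μ₀)/(s/√n) = (392.9 − 415.5)/(34.51/√13) = -2.3612
df = n − 1 = 12
p-value = P(T ≤ -2.3612) ≈ 0.0180
Since p ≈ 0.0180 < α = 0.05, reject H0; the evidence is statistically significant.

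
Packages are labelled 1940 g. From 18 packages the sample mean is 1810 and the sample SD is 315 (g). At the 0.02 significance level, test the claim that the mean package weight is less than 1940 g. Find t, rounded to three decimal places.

H0: μ = 1940; H1: μ < 1940 (one-sample t-test, left-tailed).
t = (x̄ − μ₀)/(s/√n) = (1810 − 1940)/(315/√18) = -1.751
df = n − 1 = 17
p-value = P(T ≤ -1.751) ≈ 0.049
Since p ≈ 0.049 > α = 0.02, fail to reject H0; the data do not provide sufficient evidence against H0.

-1.751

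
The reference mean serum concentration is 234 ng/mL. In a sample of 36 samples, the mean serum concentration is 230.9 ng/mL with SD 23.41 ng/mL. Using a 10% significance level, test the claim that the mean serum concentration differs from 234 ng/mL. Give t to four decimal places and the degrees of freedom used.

H0: μ = 234; H1: μ ≠ 234 (one-sample t-test, two-sided).
t = (x̄ − μ₀)/(s/√n) = (230.9 − 234)/(23.41/√36) = -0.7945
df = n − 1 = 35
Two-sided p-value ≈ 0.432
Since p ≈ 0.432 > α = 0.1, fail to reject H0; the data do not provide sufficient evidence against H0.

t = -0.7945, df = 35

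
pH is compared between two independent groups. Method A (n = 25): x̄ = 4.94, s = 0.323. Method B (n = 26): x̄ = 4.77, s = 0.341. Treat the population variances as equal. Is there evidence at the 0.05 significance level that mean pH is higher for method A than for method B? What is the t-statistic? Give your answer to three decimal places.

1.826

Let group 1 = method A, group 2 = method B. H0: μ_1 = μ_2; H1: μ_1 > μ_2 (two-sample pooled-variance t-test, right-tailed).
s_p² = [(25−1)·0.323² + (26−1)·0.341²]/(25+26−2) = 0.110427
t = (4.94 − 4.77)/√[0.110427·(1/25 + 1/26)] = 1.826
df = n₁ + n₂ − 2 = 49
p-value = P(T ≥ 1.826) ≈ 0.037
Since p ≈ 0.037 < α = 0.05, reject H0; the data support H1.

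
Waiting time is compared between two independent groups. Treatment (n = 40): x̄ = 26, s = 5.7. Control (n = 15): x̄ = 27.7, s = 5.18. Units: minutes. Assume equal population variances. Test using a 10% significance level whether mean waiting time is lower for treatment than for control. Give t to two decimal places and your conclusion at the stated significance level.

t = -1.01; fail to reject H0

Let group 1 = treatment, group 2 = control. H0: μ_1 = μ_2; H1: μ_1 < μ_2 (two-sample pooled-variance t-test, left-tailed).
s_p² = [(40−1)·5.7² + (15−1)·5.18²]/(40+15−2) = 30.9955
t = (26 − 27.7)/√[30.9955·(1/40 + 1/15)] = -1.01
df = n₁ + n₂ − 2 = 53
p-value = P(T ≤ -1.01) ≈ 0.159
Since p ≈ 0.159 > α = 0.1, fail to reject H0; the evidence is not statistically significant.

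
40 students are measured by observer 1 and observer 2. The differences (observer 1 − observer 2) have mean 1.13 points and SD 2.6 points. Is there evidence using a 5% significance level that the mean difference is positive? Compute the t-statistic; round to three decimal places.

H0: μ_d = 0; H1: μ_d > 0 (paired t-test on the differences, right-tailed).
t = d̄/(s_d/√n) = 1.13/(2.6/√40) = 2.749
df = n − 1 = 39
p-value = P(T ≥ 2.749) ≈ 0.0045
Since p ≈ 0.0045 < α = 0.05, reject H0; the data support H1.

2.749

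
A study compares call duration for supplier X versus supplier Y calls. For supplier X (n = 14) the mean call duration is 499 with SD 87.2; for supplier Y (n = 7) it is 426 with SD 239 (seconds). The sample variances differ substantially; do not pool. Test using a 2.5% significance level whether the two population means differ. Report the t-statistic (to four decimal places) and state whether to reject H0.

Let group 1 = supplier X, group 2 = supplier Y. H0: μ_1 = μ_2; H1: μ_1 ≠ μ_2 (Welch's two-sample t-test, two-sided).
t = (x̄_1 − x̄_2)/√(s_1²/n_1 + s_2²/n_2) = (499 − 426)/√(87.2²/14 + 239²/7) = 0.7825
Welch–Satterthwaite df ≈ 6.81
Two-sided p-value ≈ 0.460
Since p ≈ 0.460 > α = 0.025, fail to reject H0; the evidence is not statistically significant.

t = 0.7825; fail to reject H0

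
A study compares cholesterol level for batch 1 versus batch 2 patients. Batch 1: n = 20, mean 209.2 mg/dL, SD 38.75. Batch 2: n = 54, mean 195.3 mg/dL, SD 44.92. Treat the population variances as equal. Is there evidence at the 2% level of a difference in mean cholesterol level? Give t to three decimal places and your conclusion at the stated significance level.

t = 1.224; fail to reject H0

Let group 1 = batch 1, group 2 = batch 2. H0: μ_1 = μ_2; H1: μ_1 ≠ μ_2 (two-sample pooled-variance t-test, two-sided).
s_p² = [(20−1)·38.75² + (54−1)·44.92²]/(20+54−2) = 1881.58
t = (209.2 − 195.3)/√[1881.58·(1/20 + 1/54)] = 1.224
df = n₁ + n₂ − 2 = 72
Two-sided p-value ≈ 0.2249
Since p ≈ 0.2249 > α = 0.02, fail to reject H0; the evidence is not statistically significant.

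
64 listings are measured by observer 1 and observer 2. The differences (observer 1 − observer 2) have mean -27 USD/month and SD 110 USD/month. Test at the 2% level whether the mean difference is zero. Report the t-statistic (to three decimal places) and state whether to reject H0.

H0: μ_d = 0; H1: μ_d ≠ 0 (paired t-test on the differences, two-sided).
t = d̄/(s_d/√n) = -27/(110/√64) = -1.964
df = n − 1 = 63
Two-sided p-value ≈ 0.0540
Since p ≈ 0.0540 > α = 0.02, fail to reject H0; the evidence is not statistically significant.

t = -1.964; fail to reject H0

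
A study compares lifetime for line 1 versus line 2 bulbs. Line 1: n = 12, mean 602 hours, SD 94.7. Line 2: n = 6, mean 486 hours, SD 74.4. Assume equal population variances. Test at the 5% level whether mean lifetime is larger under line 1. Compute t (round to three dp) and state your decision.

t = 2.611; reject H0

Let group 1 = line 1, group 2 = line 2. H0: μ_1 = μ_2; H1: μ_1 > μ_2 (two-sample pooled-variance t-test, right-tailed).
s_p² = [(12−1)·94.7² + (6−1)·74.4²]/(12+6−2) = 7895.36
t = (602 − 486)/√[7895.36·(1/12 + 1/6)] = 2.611
df = n₁ + n₂ − 2 = 16
p-value = P(T ≥ 2.611) ≈ 0.0095
Since p ≈ 0.0095 < α = 0.05, reject H0; the evidence is statistically significant.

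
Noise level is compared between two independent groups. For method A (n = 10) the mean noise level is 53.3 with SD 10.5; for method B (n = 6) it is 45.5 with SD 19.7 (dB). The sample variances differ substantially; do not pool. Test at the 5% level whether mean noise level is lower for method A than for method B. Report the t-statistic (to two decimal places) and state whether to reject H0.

t = 0.90; fail to reject H0

Let group 1 = method A, group 2 = method B. H0: μ_1 = μ_2; H1: μ_1 < μ_2 (Welch's two-sample t-test, left-tailed).
t = (x̄_1 − x̄_2)/√(s_1²/n_1 + s_2²/n_2) = (53.3 − 45.5)/√(10.5²/10 + 19.7²/6) = 0.90
Welch–Satterthwaite df ≈ 6.74
p-value = P(T ≤ 0.90) ≈ 0.800
Since p ≈ 0.800 > α = 0.05, fail to reject H0; the data do not provide sufficient evidence against H0.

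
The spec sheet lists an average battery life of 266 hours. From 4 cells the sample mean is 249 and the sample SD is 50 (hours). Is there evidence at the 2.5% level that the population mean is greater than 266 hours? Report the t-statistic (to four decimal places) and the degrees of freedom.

H0: μ = 266; H1: μ > 266 (one-sample t-test, right-tailed).
t = (x̄ − μ₀)/(s/√n) = (249 − 266)/(50/√4) = -0.6800
df = n − 1 = 3
p-value = P(T ≥ -0.6800) ≈ 0.7274
Since p ≈ 0.7274 > α = 0.025, fail to reject H0; the data do not provide sufficient evidence against H0.

t = -0.6800, df = 3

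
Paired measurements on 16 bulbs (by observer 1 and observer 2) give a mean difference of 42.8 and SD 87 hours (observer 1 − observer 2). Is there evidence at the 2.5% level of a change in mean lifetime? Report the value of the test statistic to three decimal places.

1.968

H0: μ_d = 0; H1: μ_d ≠ 0 (paired t-test on the differences, two-sided).
t = d̄/(s_d/√n) = 42.8/(87/√16) = 1.968
df = n − 1 = 15
Two-sided p-value ≈ 0.0679
Since p ≈ 0.0679 > α = 0.025, fail to reject H0; the data do not provide sufficient evidence against H0.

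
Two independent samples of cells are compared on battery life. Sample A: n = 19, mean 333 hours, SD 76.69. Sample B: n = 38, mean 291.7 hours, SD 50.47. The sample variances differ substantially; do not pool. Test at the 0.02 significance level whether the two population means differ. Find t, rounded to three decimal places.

Let group 1 = sample A, group 2 = sample B. H0: μ_1 = μ_2; H1: μ_1 ≠ μ_2 (Welch's two-sample t-test, two-sided).
t = (x̄_1 − x̄_2)/√(s_1²/n_1 + s_2²/n_2) = (333 − 291.7)/√(76.69²/19 + 50.47²/38) = 2.128
Welch–Satterthwaite df ≈ 26.05
Two-sided p-value ≈ 0.0429
Since p ≈ 0.0429 > α = 0.02, fail to reject H0; the data do not provide sufficient evidence against H0.

2.128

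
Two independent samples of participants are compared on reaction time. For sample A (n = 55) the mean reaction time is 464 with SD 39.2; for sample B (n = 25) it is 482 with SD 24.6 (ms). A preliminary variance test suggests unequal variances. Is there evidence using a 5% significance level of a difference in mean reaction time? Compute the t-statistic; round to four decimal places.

-2.4927

Let group 1 = sample A, group 2 = sample B. H0: μ_1 = μ_2; H1: μ_1 ≠ μ_2 (Welch's two-sample t-test, two-sided).
t = (x̄_1 − x̄_2)/√(s_1²/n_1 + s_2²/n_2) = (464 − 482)/√(39.2²/55 + 24.6²/25) = -2.4927
Welch–Satterthwaite df ≈ 69.95
Two-sided p-value ≈ 0.015
Since p ≈ 0.015 < α = 0.05, reject H0; the evidence is statistically significant.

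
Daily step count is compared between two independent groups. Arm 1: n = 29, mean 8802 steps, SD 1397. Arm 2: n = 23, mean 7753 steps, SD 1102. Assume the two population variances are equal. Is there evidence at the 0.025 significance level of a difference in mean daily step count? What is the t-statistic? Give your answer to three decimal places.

Let group 1 = arm 1, group 2 = arm 2. H0: μ_1 = μ_2; H1: μ_1 ≠ μ_2 (two-sample pooled-variance t-test, two-sided).
s_p² = [(29−1)·1397² + (23−1)·1102²]/(29+23−2) = 1627240
t = (8802 − 7753)/√[1627240·(1/29 + 1/23)] = 2.945
df = n₁ + n₂ − 2 = 50
Two-sided p-value ≈ 0.005
Since p ≈ 0.005 < α = 0.025, reject H0; the data support H1.

2.945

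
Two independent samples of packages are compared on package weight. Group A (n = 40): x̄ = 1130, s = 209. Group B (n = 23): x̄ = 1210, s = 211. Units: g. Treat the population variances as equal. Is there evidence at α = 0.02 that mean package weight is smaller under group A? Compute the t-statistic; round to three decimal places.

-1.458

Let group 1 = group A, group 2 = group B. H0: μ_1 = μ_2; H1: μ_1 < μ_2 (two-sample pooled-variance t-test, left-tailed).
s_p² = [(40−1)·209² + (23−1)·211²]/(40+23−2) = 43984
t = (1130 − 1210)/√[43984·(1/40 + 1/23)] = -1.458
df = n₁ + n₂ − 2 = 61
p-value = P(T ≤ -1.458) ≈ 0.075
Since p ≈ 0.075 > α = 0.02, fail to reject H0; the data do not provide sufficient evidence against H0.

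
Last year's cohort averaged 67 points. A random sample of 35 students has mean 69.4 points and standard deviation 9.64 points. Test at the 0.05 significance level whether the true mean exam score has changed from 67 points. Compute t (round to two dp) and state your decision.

t = 1.47; fail to reject H0

H0: μ = 67; H1: μ ≠ 67 (one-sample t-test, two-sided).
t = (x̄ − μ₀)/(s/√n) = (69.4 − 67)/(9.64/√35) = 1.47
df = n − 1 = 34
Two-sided p-value ≈ 0.1500
Since p ≈ 0.1500 > α = 0.05, fail to reject H0; the evidence is not statistically significant.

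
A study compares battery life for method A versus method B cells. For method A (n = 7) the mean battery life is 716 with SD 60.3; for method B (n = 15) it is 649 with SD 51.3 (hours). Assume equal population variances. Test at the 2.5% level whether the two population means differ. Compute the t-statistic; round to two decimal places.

2.70

Let group 1 = method A, group 2 = method B. H0: μ_1 = μ_2; H1: μ_1 ≠ μ_2 (two-sample pooled-variance t-test, two-sided).
s_p² = [(7−1)·60.3² + (15−1)·51.3²]/(7+15−2) = 2933.01
t = (716 − 649)/√[2933.01·(1/7 + 1/15)] = 2.70
df = n₁ + n₂ − 2 = 20
Two-sided p-value ≈ 0.0137
Since p ≈ 0.0137 < α = 0.025, reject H0; the data support H1.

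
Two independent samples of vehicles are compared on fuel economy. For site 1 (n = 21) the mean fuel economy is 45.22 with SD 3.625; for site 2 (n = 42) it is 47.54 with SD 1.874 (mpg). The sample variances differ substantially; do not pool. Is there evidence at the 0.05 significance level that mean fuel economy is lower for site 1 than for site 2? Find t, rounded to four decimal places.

Let group 1 = site 1, group 2 = site 2. H0: μ_1 = μ_2; H1: μ_1 < μ_2 (Welch's two-sample t-test, left-tailed).
t = (x̄_1 − x̄_2)/√(s_1²/n_1 + s_2²/n_2) = (45.22 − 47.54)/√(3.625²/21 + 1.874²/42) = -2.7546
Welch–Satterthwaite df ≈ 25.48
p-value = P(T ≤ -2.7546) ≈ 0.0053
Since p ≈ 0.0053 < α = 0.05, reject H0; the evidence is statistically significant.

-2.7546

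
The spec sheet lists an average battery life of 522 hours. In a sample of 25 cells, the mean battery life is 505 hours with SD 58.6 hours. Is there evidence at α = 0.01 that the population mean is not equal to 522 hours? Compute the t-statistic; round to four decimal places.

-1.4505

H0: μ = 522; H1: μ ≠ 522 (one-sample t-test, two-sided).
t = (x̄ − μ₀)/(s/√n) = (505 − 522)/(58.6/√25) = -1.4505
df = n − 1 = 24
Two-sided p-value ≈ 0.160
Since p ≈ 0.160 > α = 0.01, fail to reject H0; the evidence is not statistically significant.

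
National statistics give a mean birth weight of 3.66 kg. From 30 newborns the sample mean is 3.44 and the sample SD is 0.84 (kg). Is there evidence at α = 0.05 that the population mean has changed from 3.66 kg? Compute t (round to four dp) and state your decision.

t = -1.4345; fail to reject H0

H0: μ = 3.66; H1: μ ≠ 3.66 (one-sample t-test, two-sided).
t = (x̄ − μ₀)/(s/√n) = (3.44 − 3.66)/(0.84/√30) = -1.4345
df = n − 1 = 29
Two-sided p-value ≈ 0.1621
Since p ≈ 0.1621 > α = 0.05, fail to reject H0; the data do not provide sufficient evidence against H0.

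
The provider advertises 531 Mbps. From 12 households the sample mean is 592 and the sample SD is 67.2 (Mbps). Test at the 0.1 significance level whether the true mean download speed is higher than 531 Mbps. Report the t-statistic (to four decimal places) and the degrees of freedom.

H0: μ = 531; H1: μ > 531 (one-sample t-test, right-tailed).
t = (x̄ − μ₀)/(s/√n) = (592 − 531)/(67.2/√12) = 3.1445
df = n − 1 = 11
p-value = P(T ≥ 3.1445) ≈ 0.005
Since p ≈ 0.005 < α = 0.1, reject H0; the data support H1.

t = 3.1445, df = 11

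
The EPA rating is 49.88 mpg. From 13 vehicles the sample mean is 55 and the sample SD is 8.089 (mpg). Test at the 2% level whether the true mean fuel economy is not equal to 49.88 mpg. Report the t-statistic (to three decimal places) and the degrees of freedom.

t = 2.282, df = 12

H0: μ = 49.88; H1: μ ≠ 49.88 (one-sample t-test, two-sided).
t = (x̄ − μ₀)/(s/√n) = (55 − 49.88)/(8.089/√13) = 2.282
df = n − 1 = 12
Two-sided p-value ≈ 0.0415
Since p ≈ 0.0415 > α = 0.02, fail to reject H0; the evidence is not statistically significant.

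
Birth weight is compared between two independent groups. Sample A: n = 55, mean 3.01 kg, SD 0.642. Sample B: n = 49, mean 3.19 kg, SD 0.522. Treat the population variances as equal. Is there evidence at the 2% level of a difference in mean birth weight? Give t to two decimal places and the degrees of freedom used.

t = -1.56, df = 102

Let group 1 = sample A, group 2 = sample B. H0: μ_1 = μ_2; H1: μ_1 ≠ μ_2 (two-sample pooled-variance t-test, two-sided).
s_p² = [(55−1)·0.642² + (49−1)·0.522²]/(55+49−2) = 0.346432
t = (3.01 − 3.19)/√[0.346432·(1/55 + 1/49)] = -1.56
df = n₁ + n₂ − 2 = 102
Two-sided p-value ≈ 0.123
Since p ≈ 0.123 > α = 0.02, fail to reject H0; the data do not provide sufficient evidence against H0.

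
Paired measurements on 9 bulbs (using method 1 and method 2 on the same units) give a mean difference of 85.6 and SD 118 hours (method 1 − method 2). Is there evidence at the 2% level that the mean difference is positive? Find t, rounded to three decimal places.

2.176

H0: μ_d = 0; H1: μ_d > 0 (paired t-test on the differences, right-tailed).
t = d̄/(s_d/√n) = 85.6/(118/√9) = 2.176
df = n − 1 = 8
p-value = P(T ≥ 2.176) ≈ 0.031
Since p ≈ 0.031 > α = 0.02, fail to reject H0; the data do not provide sufficient evidence against H0.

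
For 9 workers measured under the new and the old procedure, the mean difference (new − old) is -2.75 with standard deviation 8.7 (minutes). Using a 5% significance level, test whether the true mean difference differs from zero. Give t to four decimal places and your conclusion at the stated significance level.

t = -0.9483; fail to reject H0

H0: μ_d = 0; H1: μ_d ≠ 0 (paired t-test on the differences, two-sided).
t = d̄/(s_d/√n) = -2.75/(8.7/√9) = -0.9483
df = n − 1 = 8
Two-sided p-value ≈ 0.3708
Since p ≈ 0.3708 > α = 0.05, fail to reject H0; the evidence is not statistically significant.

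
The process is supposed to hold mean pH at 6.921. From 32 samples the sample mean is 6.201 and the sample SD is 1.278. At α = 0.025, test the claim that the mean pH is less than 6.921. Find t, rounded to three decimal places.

-3.187

H0: μ = 6.921; H1: μ < 6.921 (one-sample t-test, left-tailed).
t = (x̄ − μ₀)/(s/√n) = (6.201 − 6.921)/(1.278/√32) = -3.187
df = n − 1 = 31
p-value = P(T ≤ -3.187) ≈ 0.002
Since p ≈ 0.002 < α = 0.025, reject H0; the data support H1.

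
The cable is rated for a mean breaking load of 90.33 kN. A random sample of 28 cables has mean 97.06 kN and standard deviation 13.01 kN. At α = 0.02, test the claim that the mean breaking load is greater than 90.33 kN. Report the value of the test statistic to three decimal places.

2.737

H0: μ = 90.33; H1: μ > 90.33 (one-sample t-test, right-tailed).
t = (x̄ − μ₀)/(s/√n) = (97.06 − 90.33)/(13.01/√28) = 2.737
df = n − 1 = 27
p-value = P(T ≥ 2.737) ≈ 0.005
Since p ≈ 0.005 < α = 0.02, reject H0; the evidence is statistically significant.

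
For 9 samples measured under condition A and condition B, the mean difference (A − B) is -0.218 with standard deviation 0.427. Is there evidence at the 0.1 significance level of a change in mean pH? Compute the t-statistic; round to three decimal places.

-1.532

H0: μ_d = 0; H1: μ_d ≠ 0 (paired t-test on the differences, two-sided).
t = d̄/(s_d/√n) = -0.218/(0.427/√9) = -1.532
df = n − 1 = 8
Two-sided p-value ≈ 0.1642
Since p ≈ 0.1642 > α = 0.1, fail to reject H0; the data do not provide sufficient evidence against H0.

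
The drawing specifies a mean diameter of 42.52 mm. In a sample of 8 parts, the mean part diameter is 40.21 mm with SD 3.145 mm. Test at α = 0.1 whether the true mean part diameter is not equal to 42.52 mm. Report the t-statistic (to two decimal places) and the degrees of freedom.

t = -2.08, df = 7

H0: μ = 42.52; H1: μ ≠ 42.52 (one-sample t-test, two-sided).
t = (x̄ − μ₀)/(s/√n) = (40.21 − 42.52)/(3.145/√8) = -2.08
df = n − 1 = 7
Two-sided p-value ≈ 0.0764
Since p ≈ 0.0764 < α = 0.1, reject H0; the data support H1.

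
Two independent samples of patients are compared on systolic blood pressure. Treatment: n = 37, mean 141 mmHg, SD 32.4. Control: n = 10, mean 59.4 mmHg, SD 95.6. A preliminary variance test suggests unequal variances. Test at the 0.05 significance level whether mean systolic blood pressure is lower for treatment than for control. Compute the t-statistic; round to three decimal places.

2.658

Let group 1 = treatment, group 2 = control. H0: μ_1 = μ_2; H1: μ_1 < μ_2 (Welch's two-sample t-test, left-tailed).
t = (x̄_1 − x̄_2)/√(s_1²/n_1 + s_2²/n_2) = (141 − 59.4)/√(32.4²/37 + 95.6²/10) = 2.658
Welch–Satterthwaite df ≈ 9.57
p-value = P(T ≤ 2.658) ≈ 0.9876
Since p ≈ 0.9876 > α = 0.05, fail to reject H0; the data do not provide sufficient evidence against H0.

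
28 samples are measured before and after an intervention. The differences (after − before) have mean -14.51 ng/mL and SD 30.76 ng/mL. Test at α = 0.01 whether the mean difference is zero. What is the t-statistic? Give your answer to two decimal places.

H0: μ_d = 0; H1: μ_d ≠ 0 (paired t-test on the differences, two-sided).
t = d̄/(s_d/√n) = -14.51/(30.76/√28) = -2.50
df = n − 1 = 27
Two-sided p-value ≈ 0.0190
Since p ≈ 0.0190 > α = 0.01, fail to reject H0; the data do not provide sufficient evidence against H0.

-2.50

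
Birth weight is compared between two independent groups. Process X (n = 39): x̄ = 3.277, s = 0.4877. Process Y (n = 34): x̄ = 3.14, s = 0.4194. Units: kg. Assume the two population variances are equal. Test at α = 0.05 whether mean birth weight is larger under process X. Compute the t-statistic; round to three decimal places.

Let group 1 = process X, group 2 = process Y. H0: μ_1 = μ_2; H1: μ_1 > μ_2 (two-sample pooled-variance t-test, right-tailed).
s_p² = [(39−1)·0.4877² + (34−1)·0.4194²]/(39+34−2) = 0.209055
t = (3.277 − 3.14)/√[0.209055·(1/39 + 1/34)] = 1.277
df = n₁ + n₂ − 2 = 71
p-value = P(T ≥ 1.277) ≈ 0.1029
Since p ≈ 0.1029 > α = 0.05, fail to reject H0; the data do not provide sufficient evidence against H0.

1.277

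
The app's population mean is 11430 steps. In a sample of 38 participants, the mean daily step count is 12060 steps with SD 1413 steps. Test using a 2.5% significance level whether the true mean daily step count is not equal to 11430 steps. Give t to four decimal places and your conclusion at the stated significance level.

t = 2.7485; reject H0

H0: μ = 11430; H1: μ ≠ 11430 (one-sample t-test, two-sided).
t = (x̄ − μ₀)/(s/√n) = (12060 − 11430)/(1413/√38) = 2.7485
df = n − 1 = 37
Two-sided p-value ≈ 0.0092
Since p ≈ 0.0092 < α = 0.025, reject H0; the evidence is statistically significant.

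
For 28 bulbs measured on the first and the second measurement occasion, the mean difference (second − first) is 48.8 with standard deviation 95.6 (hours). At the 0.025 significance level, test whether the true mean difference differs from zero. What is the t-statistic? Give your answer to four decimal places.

H0: μ_d = 0; H1: μ_d ≠ 0 (paired t-test on the differences, two-sided).
t = d̄/(s_d/√n) = 48.8/(95.6/√28) = 2.7011
df = n − 1 = 27
Two-sided p-value ≈ 0.012
Since p ≈ 0.012 < α = 0.025, reject H0; the evidence is statistically significant.

2.7011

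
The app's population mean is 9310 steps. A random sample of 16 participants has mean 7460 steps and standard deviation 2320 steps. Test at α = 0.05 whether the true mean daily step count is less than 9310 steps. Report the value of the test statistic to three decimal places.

-3.190

H0: μ = 9310; H1: μ < 9310 (one-sample t-test, left-tailed).
t = (x̄ − μ₀)/(s/√n) = (7460 − 9310)/(2320/√16) = -3.190
df = n − 1 = 15
p-value = P(T ≤ -3.190) ≈ 0.0030
Since p ≈ 0.0030 < α = 0.05, reject H0; the data support H1.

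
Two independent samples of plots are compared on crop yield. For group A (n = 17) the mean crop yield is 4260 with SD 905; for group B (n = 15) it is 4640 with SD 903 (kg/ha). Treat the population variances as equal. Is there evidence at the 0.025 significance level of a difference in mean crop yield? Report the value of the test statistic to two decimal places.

-1.19

Let group 1 = group A, group 2 = group B. H0: μ_1 = μ_2; H1: μ_1 ≠ μ_2 (two-sample pooled-variance t-test, two-sided).
s_p² = [(17−1)·905² + (15−1)·903²]/(17+15−2) = 817338
t = (4260 − 4640)/√[817338·(1/17 + 1/15)] = -1.19
df = n₁ + n₂ − 2 = 30
Two-sided p-value ≈ 0.245
Since p ≈ 0.245 > α = 0.025, fail to reject H0; the data do not provide sufficient evidence against H0.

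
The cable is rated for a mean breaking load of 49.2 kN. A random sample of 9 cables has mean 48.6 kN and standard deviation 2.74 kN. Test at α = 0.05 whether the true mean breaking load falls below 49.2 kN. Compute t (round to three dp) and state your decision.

t = -0.657; fail to reject H0

H0: μ = 49.2; H1: μ < 49.2 (one-sample t-test, left-tailed).
t = (x̄ − μ₀)/(s/√n) = (48.6 − 49.2)/(2.74/√9) = -0.657
df = n − 1 = 8
p-value = P(T ≤ -0.657) ≈ 0.2648
Since p ≈ 0.2648 > α = 0.05, fail to reject H0; the evidence is not statistically significant.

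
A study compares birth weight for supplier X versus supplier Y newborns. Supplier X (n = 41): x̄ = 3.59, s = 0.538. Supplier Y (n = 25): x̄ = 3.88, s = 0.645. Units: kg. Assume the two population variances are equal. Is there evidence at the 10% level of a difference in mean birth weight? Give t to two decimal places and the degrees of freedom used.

Let group 1 = supplier X, group 2 = supplier Y. H0: μ_1 = μ_2; H1: μ_1 ≠ μ_2 (two-sample pooled-variance t-test, two-sided).
s_p² = [(41−1)·0.538² + (25−1)·0.645²]/(41+25−2) = 0.336912
t = (3.59 − 3.88)/√[0.336912·(1/41 + 1/25)] = -1.97
df = n₁ + n₂ − 2 = 64
Two-sided p-value ≈ 0.053
Since p ≈ 0.053 < α = 0.1, reject H0; the data support H1.

t = -1.97, df = 64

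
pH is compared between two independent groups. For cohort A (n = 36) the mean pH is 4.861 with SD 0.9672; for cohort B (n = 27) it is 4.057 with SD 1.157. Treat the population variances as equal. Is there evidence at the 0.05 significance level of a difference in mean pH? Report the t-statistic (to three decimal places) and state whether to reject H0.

t = 3.001; reject H0

Let group 1 = cohort A, group 2 = cohort B. H0: μ_1 = μ_2; H1: μ_1 ≠ μ_2 (two-sample pooled-variance t-test, two-sided).
s_p² = [(36−1)·0.9672² + (27−1)·1.157²]/(36+27−2) = 1.10732
t = (4.861 − 4.057)/√[1.10732·(1/36 + 1/27)] = 3.001
df = n₁ + n₂ − 2 = 61
Two-sided p-value ≈ 0.0039
Since p ≈ 0.0039 < α = 0.05, reject H0; the evidence is statistically significant.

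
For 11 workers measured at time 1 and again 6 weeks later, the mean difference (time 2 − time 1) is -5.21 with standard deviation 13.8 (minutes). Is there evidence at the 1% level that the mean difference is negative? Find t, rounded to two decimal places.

H0: μ_d = 0; H1: μ_d < 0 (paired t-test on the differences, left-tailed).
t = d̄/(s_d/√n) = -5.21/(13.8/√11) = -1.25
df = n − 1 = 10
p-value = P(T ≤ -1.25) ≈ 0.1195
Since p ≈ 0.1195 > α = 0.01, fail to reject H0; the evidence is not statistically significant.

-1.25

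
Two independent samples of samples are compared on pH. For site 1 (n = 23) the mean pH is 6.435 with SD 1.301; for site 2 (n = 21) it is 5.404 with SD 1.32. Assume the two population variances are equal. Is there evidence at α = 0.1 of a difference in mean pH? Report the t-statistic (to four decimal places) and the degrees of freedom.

Let group 1 = site 1, group 2 = site 2. H0: μ_1 = μ_2; H1: μ_1 ≠ μ_2 (two-sample pooled-variance t-test, two-sided).
s_p² = [(23−1)·1.301² + (21−1)·1.32²]/(23+21−2) = 1.71631
t = (6.435 − 5.404)/√[1.71631·(1/23 + 1/21)] = 2.6074
df = n₁ + n₂ − 2 = 42
Two-sided p-value ≈ 0.013
Since p ≈ 0.013 < α = 0.1, reject H0; the data support H1.

t = 2.6074, df = 42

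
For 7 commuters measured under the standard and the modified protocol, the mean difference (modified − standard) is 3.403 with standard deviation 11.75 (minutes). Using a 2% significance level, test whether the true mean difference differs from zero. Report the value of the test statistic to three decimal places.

H0: μ_d = 0; H1: μ_d ≠ 0 (paired t-test on the differences, two-sided).
t = d̄/(s_d/√n) = 3.403/(11.75/√7) = 0.766
df = n − 1 = 6
Two-sided p-value ≈ 0.4726
Since p ≈ 0.4726 > α = 0.02, fail to reject H0; the evidence is not statistically significant.

0.766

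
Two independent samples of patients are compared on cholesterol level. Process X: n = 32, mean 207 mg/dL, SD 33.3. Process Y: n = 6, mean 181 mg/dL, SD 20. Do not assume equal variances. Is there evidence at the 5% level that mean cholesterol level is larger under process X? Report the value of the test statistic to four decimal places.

Let group 1 = process X, group 2 = process Y. H0: μ_1 = μ_2; H1: μ_1 > μ_2 (Welch's two-sample t-test, right-tailed).
t = (x̄_1 − x̄_2)/√(s_1²/n_1 + s_2²/n_2) = (207 − 181)/√(33.3²/32 + 20²/6) = 2.5830
Welch–Satterthwaite df ≈ 11.07
p-value = P(T ≥ 2.5830) ≈ 0.0127
Since p ≈ 0.0127 < α = 0.05, reject H0; the data support H1.

2.5830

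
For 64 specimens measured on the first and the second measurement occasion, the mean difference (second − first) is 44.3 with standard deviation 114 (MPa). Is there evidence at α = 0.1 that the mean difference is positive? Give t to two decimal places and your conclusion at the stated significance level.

t = 3.11; reject H0

H0: μ_d = 0; H1: μ_d > 0 (paired t-test on the differences, right-tailed).
t = d̄/(s_d/√n) = 44.3/(114/√64) = 3.11
df = n − 1 = 63
p-value = P(T ≥ 3.11) ≈ 0.001
Since p ≈ 0.001 < α = 0.1, reject H0; the evidence is statistically significant.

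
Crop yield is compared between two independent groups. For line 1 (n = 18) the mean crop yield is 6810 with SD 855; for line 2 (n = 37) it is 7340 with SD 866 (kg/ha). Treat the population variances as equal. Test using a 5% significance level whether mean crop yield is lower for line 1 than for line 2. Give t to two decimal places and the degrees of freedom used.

Let group 1 = line 1, group 2 = line 2. H0: μ_1 = μ_2; H1: μ_1 < μ_2 (two-sample pooled-variance t-test, left-tailed).
s_p² = [(18−1)·855² + (37−1)·866²]/(18+37−2) = 743884
t = (6810 − 7340)/√[743884·(1/18 + 1/37)] = -2.14
df = n₁ + n₂ − 2 = 53
p-value = P(T ≤ -2.14) ≈ 0.0186
Since p ≈ 0.0186 < α = 0.05, reject H0; the evidence is statistically significant.

t = -2.14, df = 53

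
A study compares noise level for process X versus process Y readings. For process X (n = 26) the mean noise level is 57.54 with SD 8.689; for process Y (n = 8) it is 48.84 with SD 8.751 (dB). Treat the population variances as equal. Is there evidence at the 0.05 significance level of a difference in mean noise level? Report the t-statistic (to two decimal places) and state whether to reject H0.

Let group 1 = process X, group 2 = process Y. H0: μ_1 = μ_2; H1: μ_1 ≠ μ_2 (two-sample pooled-variance t-test, two-sided).
s_p² = [(26−1)·8.689² + (8−1)·8.751²]/(26+8−2) = 75.7353
t = (57.54 − 48.84)/√[75.7353·(1/26 + 1/8)] = 2.47
df = n₁ + n₂ − 2 = 32
Two-sided p-value ≈ 0.0189
Since p ≈ 0.0189 < α = 0.05, reject H0; the evidence is statistically significant.

t = 2.47; reject H0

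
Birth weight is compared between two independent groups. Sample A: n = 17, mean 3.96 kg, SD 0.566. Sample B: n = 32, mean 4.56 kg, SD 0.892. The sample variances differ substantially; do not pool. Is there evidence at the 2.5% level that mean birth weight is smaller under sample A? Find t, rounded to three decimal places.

-2.870

Let group 1 = sample A, group 2 = sample B. H0: μ_1 = μ_2; H1: μ_1 < μ_2 (Welch's two-sample t-test, left-tailed).
t = (x̄_1 − x̄_2)/√(s_1²/n_1 + s_2²/n_2) = (3.96 − 4.56)/√(0.566²/17 + 0.892²/32) = -2.870
Welch–Satterthwaite df ≈ 45.34
p-value = P(T ≤ -2.870) ≈ 0.0031
Since p ≈ 0.0031 < α = 0.025, reject H0; the evidence is statistically significant.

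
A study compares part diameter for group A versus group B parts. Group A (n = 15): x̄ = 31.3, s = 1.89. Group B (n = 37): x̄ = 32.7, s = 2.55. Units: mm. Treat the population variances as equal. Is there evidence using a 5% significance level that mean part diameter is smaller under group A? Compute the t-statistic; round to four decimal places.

-1.9188

Let group 1 = group A, group 2 = group B. H0: μ_1 = μ_2; H1: μ_1 < μ_2 (two-sample pooled-variance t-test, left-tailed).
s_p² = [(15−1)·1.89² + (37−1)·2.55²]/(15+37−2) = 5.68199
t = (31.3 − 32.7)/√[5.68199·(1/15 + 1/37)] = -1.9188
df = n₁ + n₂ − 2 = 50
p-value = P(T ≤ -1.9188) ≈ 0.030
Since p ≈ 0.030 < α = 0.05, reject H0; the data support H1.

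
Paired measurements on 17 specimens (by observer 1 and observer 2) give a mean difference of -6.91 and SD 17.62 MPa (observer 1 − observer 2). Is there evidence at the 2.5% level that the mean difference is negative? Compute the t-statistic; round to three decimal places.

-1.617

H0: μ_d = 0; H1: μ_d < 0 (paired t-test on the differences, left-tailed).
t = d̄/(s_d/√n) = -6.91/(17.62/√17) = -1.617
df = n − 1 = 16
p-value = P(T ≤ -1.617) ≈ 0.063
Since p ≈ 0.063 > α = 0.025, fail to reject H0; the evidence is not statistically significant.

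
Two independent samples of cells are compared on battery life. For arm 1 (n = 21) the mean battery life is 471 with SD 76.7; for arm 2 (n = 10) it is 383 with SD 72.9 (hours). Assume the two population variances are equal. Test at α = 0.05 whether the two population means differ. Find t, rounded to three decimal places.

Let group 1 = arm 1, group 2 = arm 2. H0: μ_1 = μ_2; H1: μ_1 ≠ μ_2 (two-sample pooled-variance t-test, two-sided).
s_p² = [(21−1)·76.7² + (10−1)·72.9²]/(21+10−2) = 5706.47
t = (471 − 383)/√[5706.47·(1/21 + 1/10)] = 3.032
df = n₁ + n₂ − 2 = 29
Two-sided p-value ≈ 0.0051
Since p ≈ 0.0051 < α = 0.05, reject H0; the evidence is statistically significant.

3.032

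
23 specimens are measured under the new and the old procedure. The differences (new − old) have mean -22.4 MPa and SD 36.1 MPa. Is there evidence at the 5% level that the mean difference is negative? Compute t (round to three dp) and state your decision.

H0: μ_d = 0; H1: μ_d < 0 (paired t-test on the differences, left-tailed).
t = d̄/(s_d/√n) = -22.4/(36.1/√23) = -2.976
df = n − 1 = 22
p-value = P(T ≤ -2.976) ≈ 0.0035
Since p ≈ 0.0035 < α = 0.05, reject H0; the evidence is statistically significant.

t = -2.976; reject H0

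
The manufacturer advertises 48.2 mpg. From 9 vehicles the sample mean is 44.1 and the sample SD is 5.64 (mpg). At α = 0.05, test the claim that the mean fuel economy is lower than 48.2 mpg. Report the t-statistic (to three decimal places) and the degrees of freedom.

H0: μ = 48.2; H1: μ < 48.2 (one-sample t-test, left-tailed).
t = (x̄ − μ₀)/(s/√n) = (44.1 − 48.2)/(5.64/√9) = -2.181
df = n − 1 = 8
p-value = P(T ≤ -2.181) ≈ 0.030
Since p ≈ 0.030 < α = 0.05, reject H0; the evidence is statistically significant.

t = -2.181, df = 8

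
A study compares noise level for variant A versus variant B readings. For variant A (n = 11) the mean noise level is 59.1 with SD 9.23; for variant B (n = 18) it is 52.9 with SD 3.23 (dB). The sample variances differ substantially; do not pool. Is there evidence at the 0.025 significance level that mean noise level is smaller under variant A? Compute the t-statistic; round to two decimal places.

2.15

Let group 1 = variant A, group 2 = variant B. H0: μ_1 = μ_2; H1: μ_1 < μ_2 (Welch's two-sample t-test, left-tailed).
t = (x̄_1 − x̄_2)/√(s_1²/n_1 + s_2²/n_2) = (59.1 − 52.9)/√(9.23²/11 + 3.23²/18) = 2.15
Welch–Satterthwaite df ≈ 11.51
p-value = P(T ≤ 2.15) ≈ 0.973
Since p ≈ 0.973 > α = 0.025, fail to reject H0; the data do not provide sufficient evidence against H0.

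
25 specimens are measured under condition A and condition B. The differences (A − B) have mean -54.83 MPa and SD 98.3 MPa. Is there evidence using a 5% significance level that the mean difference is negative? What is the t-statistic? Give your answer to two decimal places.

H0: μ_d = 0; H1: μ_d < 0 (paired t-test on the differences, left-tailed).
t = d̄/(s_d/√n) = -54.83/(98.3/√25) = -2.79
df = n − 1 = 24
p-value = P(T ≤ -2.79) ≈ 0.005
Since p ≈ 0.005 < α = 0.05, reject H0; the data support H1.

-2.79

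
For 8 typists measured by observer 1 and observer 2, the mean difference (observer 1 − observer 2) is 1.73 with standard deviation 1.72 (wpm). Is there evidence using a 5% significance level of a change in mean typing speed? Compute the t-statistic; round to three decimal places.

2.845

H0: μ_d = 0; H1: μ_d ≠ 0 (paired t-test on the differences, two-sided).
t = d̄/(s_d/√n) = 1.73/(1.72/√8) = 2.845
df = n − 1 = 7
Two-sided p-value ≈ 0.0249
Since p ≈ 0.0249 < α = 0.05, reject H0; the evidence is statistically significant.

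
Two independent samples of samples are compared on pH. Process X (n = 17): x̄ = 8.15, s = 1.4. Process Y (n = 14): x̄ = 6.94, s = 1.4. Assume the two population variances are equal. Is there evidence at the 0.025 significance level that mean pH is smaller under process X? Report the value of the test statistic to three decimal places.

Let group 1 = process X, group 2 = process Y. H0: μ_1 = μ_2; H1: μ_1 < μ_2 (two-sample pooled-variance t-test, left-tailed).
s_p² = [(17−1)·1.4² + (14−1)·1.4²]/(17+14−2) = 1.96
t = (8.15 − 6.94)/√[1.96·(1/17 + 1/14)] = 2.395
df = n₁ + n₂ − 2 = 29
p-value = P(T ≤ 2.395) ≈ 0.9883
Since p ≈ 0.9883 > α = 0.025, fail to reject H0; the evidence is not statistically significant.

2.395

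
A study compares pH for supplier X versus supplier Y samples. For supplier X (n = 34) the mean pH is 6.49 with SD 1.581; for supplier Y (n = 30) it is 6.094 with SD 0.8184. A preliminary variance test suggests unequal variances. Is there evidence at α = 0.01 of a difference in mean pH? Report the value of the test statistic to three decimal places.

1.279

Let group 1 = supplier X, group 2 = supplier Y. H0: μ_1 = μ_2; H1: μ_1 ≠ μ_2 (Welch's two-sample t-test, two-sided).
t = (x̄_1 − x̄_2)/√(s_1²/n_1 + s_2²/n_2) = (6.49 − 6.094)/√(1.581²/34 + 0.8184²/30) = 1.279
Welch–Satterthwaite df ≈ 50.76
Two-sided p-value ≈ 0.207
Since p ≈ 0.207 > α = 0.01, fail to reject H0; the evidence is not statistically significant.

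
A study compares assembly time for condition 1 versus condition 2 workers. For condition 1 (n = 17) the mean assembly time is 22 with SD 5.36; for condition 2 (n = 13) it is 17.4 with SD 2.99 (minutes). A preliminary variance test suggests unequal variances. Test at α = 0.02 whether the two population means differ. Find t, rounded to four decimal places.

2.9832

Let group 1 = condition 1, group 2 = condition 2. H0: μ_1 = μ_2; H1: μ_1 ≠ μ_2 (Welch's two-sample t-test, two-sided).
t = (x̄_1 − x̄_2)/√(s_1²/n_1 + s_2²/n_2) = (22 − 17.4)/√(5.36²/17 + 2.99²/13) = 2.9832
Welch–Satterthwaite df ≈ 25.94
Two-sided p-value ≈ 0.0061
Since p ≈ 0.0061 < α = 0.02, reject H0; the evidence is statistically significant.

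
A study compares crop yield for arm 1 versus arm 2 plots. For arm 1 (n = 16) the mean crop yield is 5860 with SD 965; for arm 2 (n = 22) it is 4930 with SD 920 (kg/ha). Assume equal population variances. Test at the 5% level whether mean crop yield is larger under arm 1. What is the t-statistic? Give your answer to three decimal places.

3.014

Let group 1 = arm 1, group 2 = arm 2. H0: μ_1 = μ_2; H1: μ_1 > μ_2 (two-sample pooled-variance t-test, right-tailed).
s_p² = [(16−1)·965² + (22−1)·920²]/(16+22−2) = 881744
t = (5860 − 4930)/√[881744·(1/16 + 1/22)] = 3.014
df = n₁ + n₂ − 2 = 36
p-value = P(T ≥ 3.014) ≈ 0.0023
Since p ≈ 0.0023 < α = 0.05, reject H0; the data support H1.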